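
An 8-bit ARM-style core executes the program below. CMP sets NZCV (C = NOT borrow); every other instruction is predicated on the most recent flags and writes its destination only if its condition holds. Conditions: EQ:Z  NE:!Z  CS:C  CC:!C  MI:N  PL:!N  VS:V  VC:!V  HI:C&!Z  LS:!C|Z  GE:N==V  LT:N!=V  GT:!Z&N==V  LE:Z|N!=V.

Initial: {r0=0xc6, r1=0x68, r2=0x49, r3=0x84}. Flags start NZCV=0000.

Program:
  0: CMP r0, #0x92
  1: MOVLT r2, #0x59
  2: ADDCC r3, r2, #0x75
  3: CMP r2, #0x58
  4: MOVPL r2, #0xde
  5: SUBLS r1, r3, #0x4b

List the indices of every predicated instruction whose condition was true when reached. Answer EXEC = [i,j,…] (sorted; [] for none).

[0] flags=0010 → (cmp)
[1] flags=0010 LT?F → skip
[2] flags=0010 CC?F → skip
[3] flags=1000 → (cmp)
[4] flags=1000 PL?F → skip
[5] flags=1000 LS?T → r1=0x39

EXEC = [5]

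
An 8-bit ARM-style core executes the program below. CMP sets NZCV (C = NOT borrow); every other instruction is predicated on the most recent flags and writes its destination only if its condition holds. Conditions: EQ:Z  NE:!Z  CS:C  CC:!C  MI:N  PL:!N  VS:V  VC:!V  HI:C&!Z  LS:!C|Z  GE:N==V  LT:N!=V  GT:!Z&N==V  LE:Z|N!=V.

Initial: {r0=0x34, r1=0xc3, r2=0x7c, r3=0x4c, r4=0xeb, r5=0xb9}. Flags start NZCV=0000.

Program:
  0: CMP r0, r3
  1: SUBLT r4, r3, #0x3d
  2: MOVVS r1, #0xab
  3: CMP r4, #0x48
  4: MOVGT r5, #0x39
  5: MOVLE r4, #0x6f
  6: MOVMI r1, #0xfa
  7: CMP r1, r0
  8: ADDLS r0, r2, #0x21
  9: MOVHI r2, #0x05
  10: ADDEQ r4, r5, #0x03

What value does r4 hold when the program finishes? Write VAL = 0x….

[0] flags=1000 → (cmp)
[1] flags=1000 LT?T → r4=0x0f
[2] flags=1000 VS?F → skip
[3] flags=1000 → (cmp)
[4] flags=1000 GT?F → skip
[5] flags=1000 LE?T → r4=0x6f
[6] flags=1000 MI?T → r1=0xfa
[7] flags=1010 → (cmp)
[8] flags=1010 LS?F → skip
[9] flags=1010 HI?T → r2=0x05
[10] flags=1010 EQ?F → skip

VAL = 0x6f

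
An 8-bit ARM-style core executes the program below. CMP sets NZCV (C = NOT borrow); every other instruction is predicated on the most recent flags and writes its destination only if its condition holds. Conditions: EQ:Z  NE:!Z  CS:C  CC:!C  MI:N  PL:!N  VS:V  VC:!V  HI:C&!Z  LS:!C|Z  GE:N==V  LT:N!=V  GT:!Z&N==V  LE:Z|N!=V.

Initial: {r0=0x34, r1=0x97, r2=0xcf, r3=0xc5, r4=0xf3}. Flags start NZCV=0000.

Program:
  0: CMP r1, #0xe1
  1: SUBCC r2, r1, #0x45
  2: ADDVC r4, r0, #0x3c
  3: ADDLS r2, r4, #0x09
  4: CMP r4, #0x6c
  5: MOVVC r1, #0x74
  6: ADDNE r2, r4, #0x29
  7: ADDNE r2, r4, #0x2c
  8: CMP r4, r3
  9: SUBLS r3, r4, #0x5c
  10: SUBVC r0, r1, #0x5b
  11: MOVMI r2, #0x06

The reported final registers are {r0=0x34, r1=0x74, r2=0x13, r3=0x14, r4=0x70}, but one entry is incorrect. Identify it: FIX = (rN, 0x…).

FIX = (r2, 0x06)

[0] flags=1000 → (cmp)
[1] flags=1000 CC?T → r2=0x52
[2] flags=1000 VC?T → r4=0x70
[3] flags=1000 LS?T → r2=0x79
[4] flags=0010 → (cmp)
[5] flags=0010 VC?T → r1=0x74
[6] flags=0010 NE?T → r2=0x99
[7] flags=0010 NE?T → r2=0x9c
[8] flags=1001 → (cmp)
[9] flags=1001 LS?T → r3=0x14
[10] flags=1001 VC?F → skip
[11] flags=1001 MI?T → r2=0x06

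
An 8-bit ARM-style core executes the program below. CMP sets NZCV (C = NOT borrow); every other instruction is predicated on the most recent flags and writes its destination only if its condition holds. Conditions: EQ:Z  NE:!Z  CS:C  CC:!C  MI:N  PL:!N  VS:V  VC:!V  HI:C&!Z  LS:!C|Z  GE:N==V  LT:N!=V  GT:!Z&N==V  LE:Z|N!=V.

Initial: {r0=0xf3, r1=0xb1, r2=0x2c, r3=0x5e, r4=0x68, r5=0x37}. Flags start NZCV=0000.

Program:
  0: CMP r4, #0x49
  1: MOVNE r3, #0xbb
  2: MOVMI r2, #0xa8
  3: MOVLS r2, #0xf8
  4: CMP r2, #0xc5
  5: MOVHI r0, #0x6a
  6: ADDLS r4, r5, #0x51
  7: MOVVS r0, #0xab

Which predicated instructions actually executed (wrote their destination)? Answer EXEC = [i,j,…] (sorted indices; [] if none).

EXEC = [1,6]

[0] flags=0010 → (cmp)
[1] flags=0010 NE?T → r3=0xbb
[2] flags=0010 MI?F → skip
[3] flags=0010 LS?F → skip
[4] flags=0000 → (cmp)
[5] flags=0000 HI?F → skip
[6] flags=0000 LS?T → r4=0x88
[7] flags=0000 VS?F → skip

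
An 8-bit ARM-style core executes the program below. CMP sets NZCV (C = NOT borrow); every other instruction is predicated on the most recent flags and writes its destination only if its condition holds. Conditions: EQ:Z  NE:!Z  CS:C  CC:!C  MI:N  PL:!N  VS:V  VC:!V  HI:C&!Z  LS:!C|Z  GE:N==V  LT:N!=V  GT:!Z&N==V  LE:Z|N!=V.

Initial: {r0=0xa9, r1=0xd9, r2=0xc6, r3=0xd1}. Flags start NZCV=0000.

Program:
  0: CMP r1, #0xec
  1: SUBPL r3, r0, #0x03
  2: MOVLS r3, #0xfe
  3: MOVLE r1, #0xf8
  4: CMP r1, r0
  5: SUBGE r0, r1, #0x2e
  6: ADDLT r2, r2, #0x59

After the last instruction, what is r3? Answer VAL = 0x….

VAL = 0xfe

0: ✓ CMP  NZCV=1000
1: · SUBPL
2: ✓ MOVLS  r3←0xfe
3: ✓ MOVLE  r1←0xf8
4: ✓ CMP  NZCV=0010
5: ✓ SUBGE  r0←0xca
6: · ADDLT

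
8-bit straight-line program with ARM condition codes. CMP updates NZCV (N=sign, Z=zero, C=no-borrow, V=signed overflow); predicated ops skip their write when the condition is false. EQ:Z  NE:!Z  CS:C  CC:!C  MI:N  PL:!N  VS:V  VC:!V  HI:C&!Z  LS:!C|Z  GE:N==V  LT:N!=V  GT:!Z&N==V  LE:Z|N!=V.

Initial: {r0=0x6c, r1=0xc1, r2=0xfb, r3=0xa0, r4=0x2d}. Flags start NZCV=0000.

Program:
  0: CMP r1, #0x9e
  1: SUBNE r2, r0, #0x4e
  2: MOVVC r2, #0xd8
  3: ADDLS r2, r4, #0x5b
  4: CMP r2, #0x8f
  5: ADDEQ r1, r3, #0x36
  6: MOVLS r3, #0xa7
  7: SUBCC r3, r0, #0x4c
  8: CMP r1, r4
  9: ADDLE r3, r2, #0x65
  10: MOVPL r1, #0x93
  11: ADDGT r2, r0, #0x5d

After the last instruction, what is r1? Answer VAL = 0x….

VAL = 0xc1

[0] flags=0010 → (cmp)
[1] flags=0010 NE?T → r2=0x1e
[2] flags=0010 VC?T → r2=0xd8
[3] flags=0010 LS?F → skip
[4] flags=0010 → (cmp)
[5] flags=0010 EQ?F → skip
[6] flags=0010 LS?F → skip
[7] flags=0010 CC?F → skip
[8] flags=1010 → (cmp)
[9] flags=1010 LE?T → r3=0x3d
[10] flags=1010 PL?F → skip
[11] flags=1010 GT?F → skip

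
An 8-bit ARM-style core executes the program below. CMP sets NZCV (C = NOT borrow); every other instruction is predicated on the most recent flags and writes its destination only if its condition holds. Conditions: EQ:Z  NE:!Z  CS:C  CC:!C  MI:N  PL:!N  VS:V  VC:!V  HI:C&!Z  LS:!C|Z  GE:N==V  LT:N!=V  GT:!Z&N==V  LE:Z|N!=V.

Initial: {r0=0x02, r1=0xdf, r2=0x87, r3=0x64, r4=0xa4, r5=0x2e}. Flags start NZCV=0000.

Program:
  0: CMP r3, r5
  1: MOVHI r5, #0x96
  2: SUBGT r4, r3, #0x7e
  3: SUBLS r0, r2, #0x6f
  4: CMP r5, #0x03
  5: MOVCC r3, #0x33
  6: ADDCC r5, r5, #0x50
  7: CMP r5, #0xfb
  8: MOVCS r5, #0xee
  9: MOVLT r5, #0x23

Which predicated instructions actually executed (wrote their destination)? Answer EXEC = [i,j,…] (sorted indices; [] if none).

[0] flags=0010 → (cmp)
[1] flags=0010 HI?T → r5=0x96
[2] flags=0010 GT?T → r4=0xe6
[3] flags=0010 LS?F → skip
[4] flags=1010 → (cmp)
[5] flags=1010 CC?F → skip
[6] flags=1010 CC?F → skip
[7] flags=1000 → (cmp)
[8] flags=1000 CS?F → skip
[9] flags=1000 LT?T → r5=0x23

EXEC = [1,2,9]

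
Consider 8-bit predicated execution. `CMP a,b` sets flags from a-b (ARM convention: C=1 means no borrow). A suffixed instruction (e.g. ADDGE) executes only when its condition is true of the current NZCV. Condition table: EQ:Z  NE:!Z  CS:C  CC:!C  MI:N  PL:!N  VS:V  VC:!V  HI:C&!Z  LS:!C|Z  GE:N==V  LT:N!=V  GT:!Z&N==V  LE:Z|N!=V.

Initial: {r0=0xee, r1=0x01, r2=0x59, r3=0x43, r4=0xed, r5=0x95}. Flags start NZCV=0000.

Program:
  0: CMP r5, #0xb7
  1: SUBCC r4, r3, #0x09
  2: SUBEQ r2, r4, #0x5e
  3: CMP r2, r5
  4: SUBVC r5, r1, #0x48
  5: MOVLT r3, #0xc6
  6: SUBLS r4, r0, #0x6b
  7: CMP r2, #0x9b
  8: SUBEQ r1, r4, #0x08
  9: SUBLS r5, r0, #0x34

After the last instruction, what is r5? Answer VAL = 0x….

VAL = 0xba

[0] flags=1000 → (cmp)
[1] flags=1000 CC?T → r4=0x3a
[2] flags=1000 EQ?F → skip
[3] flags=1001 → (cmp)
[4] flags=1001 VC?F → skip
[5] flags=1001 LT?F → skip
[6] flags=1001 LS?T → r4=0x83
[7] flags=1001 → (cmp)
[8] flags=1001 EQ?F → skip
[9] flags=1001 LS?T → r5=0xba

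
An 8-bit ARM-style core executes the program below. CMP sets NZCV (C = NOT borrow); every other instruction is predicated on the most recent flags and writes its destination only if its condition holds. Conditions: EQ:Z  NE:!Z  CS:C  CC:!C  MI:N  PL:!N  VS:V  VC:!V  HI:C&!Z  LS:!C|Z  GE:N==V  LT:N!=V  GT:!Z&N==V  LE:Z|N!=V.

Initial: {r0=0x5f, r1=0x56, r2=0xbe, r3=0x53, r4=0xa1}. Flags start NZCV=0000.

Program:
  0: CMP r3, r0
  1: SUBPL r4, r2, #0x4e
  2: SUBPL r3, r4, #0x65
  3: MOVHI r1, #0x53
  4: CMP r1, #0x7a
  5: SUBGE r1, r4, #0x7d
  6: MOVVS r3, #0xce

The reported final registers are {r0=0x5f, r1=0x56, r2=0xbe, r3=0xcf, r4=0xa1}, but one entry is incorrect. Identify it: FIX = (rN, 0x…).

FIX = (r3, 0x53)

0: ✓ CMP  NZCV=1000
1: · SUBPL
2: · SUBPL
3: · MOVHI
4: ✓ CMP  NZCV=1000
5: · SUBGE
6: · MOVVS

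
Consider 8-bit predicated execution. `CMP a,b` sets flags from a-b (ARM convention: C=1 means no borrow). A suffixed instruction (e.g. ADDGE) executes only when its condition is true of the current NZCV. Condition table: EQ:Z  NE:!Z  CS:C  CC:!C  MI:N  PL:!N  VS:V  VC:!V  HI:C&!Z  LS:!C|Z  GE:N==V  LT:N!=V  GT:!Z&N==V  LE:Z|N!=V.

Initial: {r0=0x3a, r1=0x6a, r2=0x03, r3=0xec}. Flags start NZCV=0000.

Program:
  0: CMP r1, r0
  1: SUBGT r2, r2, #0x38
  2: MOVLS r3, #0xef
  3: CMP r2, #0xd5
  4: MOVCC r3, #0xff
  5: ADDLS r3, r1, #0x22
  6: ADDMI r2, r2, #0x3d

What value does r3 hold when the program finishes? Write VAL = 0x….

VAL = 0x8c

0: ✓ CMP  NZCV=0010
1: ✓ SUBGT  r2←0xcb
2: · MOVLS
3: ✓ CMP  NZCV=1000
4: ✓ MOVCC  r3←0xff
5: ✓ ADDLS  r3←0x8c
6: ✓ ADDMI  r2←0x08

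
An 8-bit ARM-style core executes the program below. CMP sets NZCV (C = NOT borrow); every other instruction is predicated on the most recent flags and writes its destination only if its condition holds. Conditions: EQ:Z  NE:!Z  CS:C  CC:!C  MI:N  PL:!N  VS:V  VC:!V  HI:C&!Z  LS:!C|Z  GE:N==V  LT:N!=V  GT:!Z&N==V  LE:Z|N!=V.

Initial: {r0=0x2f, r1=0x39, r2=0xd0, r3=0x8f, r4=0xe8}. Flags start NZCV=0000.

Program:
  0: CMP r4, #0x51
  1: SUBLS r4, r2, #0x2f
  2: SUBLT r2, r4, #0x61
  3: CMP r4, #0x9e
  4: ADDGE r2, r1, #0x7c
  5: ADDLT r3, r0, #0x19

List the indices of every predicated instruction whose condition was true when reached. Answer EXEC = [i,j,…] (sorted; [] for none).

[0] flags=1010 → (cmp)
[1] flags=1010 LS?F → skip
[2] flags=1010 LT?T → r2=0x87
[3] flags=0010 → (cmp)
[4] flags=0010 GE?T → r2=0xb5
[5] flags=0010 LT?F → skip

EXEC = [2,4]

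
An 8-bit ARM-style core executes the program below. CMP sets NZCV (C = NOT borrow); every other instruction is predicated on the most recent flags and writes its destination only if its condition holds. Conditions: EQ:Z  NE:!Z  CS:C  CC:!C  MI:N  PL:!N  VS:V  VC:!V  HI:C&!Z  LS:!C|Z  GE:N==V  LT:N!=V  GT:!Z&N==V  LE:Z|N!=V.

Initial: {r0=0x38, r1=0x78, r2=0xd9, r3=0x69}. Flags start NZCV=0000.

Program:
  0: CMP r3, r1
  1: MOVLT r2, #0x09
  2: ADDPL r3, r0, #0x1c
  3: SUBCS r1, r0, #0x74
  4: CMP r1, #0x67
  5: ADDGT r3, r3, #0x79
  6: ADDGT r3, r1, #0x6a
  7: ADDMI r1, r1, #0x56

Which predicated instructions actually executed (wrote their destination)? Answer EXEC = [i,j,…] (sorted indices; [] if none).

EXEC = [1,5,6]

[0] flags=1000 → (cmp)
[1] flags=1000 LT?T → r2=0x09
[2] flags=1000 PL?F → skip
[3] flags=1000 CS?F → skip
[4] flags=0010 → (cmp)
[5] flags=0010 GT?T → r3=0xe2
[6] flags=0010 GT?T → r3=0xe2
[7] flags=0010 MI?F → skip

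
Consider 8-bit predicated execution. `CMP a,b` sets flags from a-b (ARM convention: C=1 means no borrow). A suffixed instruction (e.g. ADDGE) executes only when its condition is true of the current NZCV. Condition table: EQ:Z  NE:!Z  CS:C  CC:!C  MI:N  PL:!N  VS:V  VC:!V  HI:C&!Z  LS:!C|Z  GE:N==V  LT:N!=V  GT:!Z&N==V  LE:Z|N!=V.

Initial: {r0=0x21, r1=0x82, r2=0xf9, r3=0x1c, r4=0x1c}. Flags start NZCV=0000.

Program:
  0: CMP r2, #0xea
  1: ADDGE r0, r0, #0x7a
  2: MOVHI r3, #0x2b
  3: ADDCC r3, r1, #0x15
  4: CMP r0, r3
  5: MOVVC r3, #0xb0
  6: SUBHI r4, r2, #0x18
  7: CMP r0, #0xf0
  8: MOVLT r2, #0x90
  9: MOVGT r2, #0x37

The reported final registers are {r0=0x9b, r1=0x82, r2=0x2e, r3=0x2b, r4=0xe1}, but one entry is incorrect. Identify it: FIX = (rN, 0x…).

0: ✓ CMP  NZCV=0010
1: ✓ ADDGE  r0←0x9b
2: ✓ MOVHI  r3←0x2b
3: · ADDCC
4: ✓ CMP  NZCV=0011
5: · MOVVC
6: ✓ SUBHI  r4←0xe1
7: ✓ CMP  NZCV=1000
8: ✓ MOVLT  r2←0x90
9: · MOVGT

FIX = (r2, 0x90)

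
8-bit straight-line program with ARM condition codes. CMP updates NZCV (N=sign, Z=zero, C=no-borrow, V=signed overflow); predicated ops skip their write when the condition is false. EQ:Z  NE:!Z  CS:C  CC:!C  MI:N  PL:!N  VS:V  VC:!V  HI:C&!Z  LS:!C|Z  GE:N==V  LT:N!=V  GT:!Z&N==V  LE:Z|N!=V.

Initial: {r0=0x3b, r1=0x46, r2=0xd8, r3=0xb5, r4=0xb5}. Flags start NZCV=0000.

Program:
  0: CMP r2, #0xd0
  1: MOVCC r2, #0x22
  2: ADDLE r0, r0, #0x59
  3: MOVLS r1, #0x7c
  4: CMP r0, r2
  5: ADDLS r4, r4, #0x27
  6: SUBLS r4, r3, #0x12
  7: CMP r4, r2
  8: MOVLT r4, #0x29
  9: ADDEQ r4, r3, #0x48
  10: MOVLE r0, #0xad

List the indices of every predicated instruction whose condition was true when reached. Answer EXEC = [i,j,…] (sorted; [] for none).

EXEC = [5,6,8,10]

0: ✓ CMP  NZCV=0010
1: · MOVCC
2: · ADDLE
3: · MOVLS
4: ✓ CMP  NZCV=0000
5: ✓ ADDLS  r4←0xdc
6: ✓ SUBLS  r4←0xa3
7: ✓ CMP  NZCV=1000
8: ✓ MOVLT  r4←0x29
9: · ADDEQ
10: ✓ MOVLE  r0←0xad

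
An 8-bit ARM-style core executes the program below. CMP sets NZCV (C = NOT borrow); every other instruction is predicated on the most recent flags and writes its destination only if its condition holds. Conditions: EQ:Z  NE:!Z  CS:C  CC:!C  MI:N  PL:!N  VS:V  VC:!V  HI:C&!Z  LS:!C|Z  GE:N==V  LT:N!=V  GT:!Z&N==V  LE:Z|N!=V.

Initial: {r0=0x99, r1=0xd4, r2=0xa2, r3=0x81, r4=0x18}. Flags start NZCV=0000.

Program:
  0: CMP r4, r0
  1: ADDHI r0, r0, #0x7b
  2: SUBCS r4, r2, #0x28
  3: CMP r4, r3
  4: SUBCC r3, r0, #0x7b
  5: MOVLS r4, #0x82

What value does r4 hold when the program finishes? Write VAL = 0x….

[0] flags=0000 → (cmp)
[1] flags=0000 HI?F → skip
[2] flags=0000 CS?F → skip
[3] flags=1001 → (cmp)
[4] flags=1001 CC?T → r3=0x1e
[5] flags=1001 LS?T → r4=0x82

VAL = 0x82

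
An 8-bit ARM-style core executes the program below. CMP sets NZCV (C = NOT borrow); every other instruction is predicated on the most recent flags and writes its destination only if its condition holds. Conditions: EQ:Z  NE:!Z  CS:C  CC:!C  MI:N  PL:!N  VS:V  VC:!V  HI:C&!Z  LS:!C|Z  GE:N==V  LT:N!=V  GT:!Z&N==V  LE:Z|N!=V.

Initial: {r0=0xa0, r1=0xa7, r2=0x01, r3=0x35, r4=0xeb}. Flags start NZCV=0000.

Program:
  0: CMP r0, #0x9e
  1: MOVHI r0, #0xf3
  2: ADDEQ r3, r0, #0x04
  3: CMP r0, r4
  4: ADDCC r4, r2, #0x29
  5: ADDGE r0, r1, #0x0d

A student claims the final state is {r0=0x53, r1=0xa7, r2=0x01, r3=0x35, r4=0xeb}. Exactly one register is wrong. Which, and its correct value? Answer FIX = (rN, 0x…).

[0] flags=0010 → (cmp)
[1] flags=0010 HI?T → r0=0xf3
[2] flags=0010 EQ?F → skip
[3] flags=0010 → (cmp)
[4] flags=0010 CC?F → skip
[5] flags=0010 GE?T → r0=0xb4

FIX = (r0, 0xb4)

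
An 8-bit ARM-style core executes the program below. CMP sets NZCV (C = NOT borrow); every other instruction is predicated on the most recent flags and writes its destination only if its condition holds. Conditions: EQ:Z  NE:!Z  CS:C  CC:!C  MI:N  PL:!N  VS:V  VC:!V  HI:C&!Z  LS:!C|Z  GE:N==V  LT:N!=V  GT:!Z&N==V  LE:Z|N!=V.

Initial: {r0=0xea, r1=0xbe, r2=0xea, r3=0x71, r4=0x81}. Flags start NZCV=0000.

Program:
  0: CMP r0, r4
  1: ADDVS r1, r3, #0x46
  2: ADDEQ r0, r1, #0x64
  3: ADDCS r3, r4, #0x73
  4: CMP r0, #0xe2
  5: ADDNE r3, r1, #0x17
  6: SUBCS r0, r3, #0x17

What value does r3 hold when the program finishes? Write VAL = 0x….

[0] flags=0010 → (cmp)
[1] flags=0010 VS?F → skip
[2] flags=0010 EQ?F → skip
[3] flags=0010 CS?T → r3=0xf4
[4] flags=0010 → (cmp)
[5] flags=0010 NE?T → r3=0xd5
[6] flags=0010 CS?T → r0=0xbe

VAL = 0xd5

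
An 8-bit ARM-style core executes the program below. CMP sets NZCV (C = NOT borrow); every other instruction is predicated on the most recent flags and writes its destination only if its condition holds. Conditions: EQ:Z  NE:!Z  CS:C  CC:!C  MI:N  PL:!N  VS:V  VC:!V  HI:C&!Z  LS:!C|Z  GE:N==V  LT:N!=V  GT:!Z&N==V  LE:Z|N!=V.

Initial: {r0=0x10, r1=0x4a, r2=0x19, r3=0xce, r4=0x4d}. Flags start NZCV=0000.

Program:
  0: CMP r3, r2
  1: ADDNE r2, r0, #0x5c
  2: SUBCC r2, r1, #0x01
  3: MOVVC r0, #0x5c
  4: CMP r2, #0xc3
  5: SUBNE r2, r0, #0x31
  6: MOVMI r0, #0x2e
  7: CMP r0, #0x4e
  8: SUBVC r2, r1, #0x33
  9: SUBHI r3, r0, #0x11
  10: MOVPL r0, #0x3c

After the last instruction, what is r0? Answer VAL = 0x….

0: ✓ CMP  NZCV=1010
1: ✓ ADDNE  r2←0x6c
2: · SUBCC
3: ✓ MOVVC  r0←0x5c
4: ✓ CMP  NZCV=1001
5: ✓ SUBNE  r2←0x2b
6: ✓ MOVMI  r0←0x2e
7: ✓ CMP  NZCV=1000
8: ✓ SUBVC  r2←0x17
9: · SUBHI
10: · MOVPL

VAL = 0x2e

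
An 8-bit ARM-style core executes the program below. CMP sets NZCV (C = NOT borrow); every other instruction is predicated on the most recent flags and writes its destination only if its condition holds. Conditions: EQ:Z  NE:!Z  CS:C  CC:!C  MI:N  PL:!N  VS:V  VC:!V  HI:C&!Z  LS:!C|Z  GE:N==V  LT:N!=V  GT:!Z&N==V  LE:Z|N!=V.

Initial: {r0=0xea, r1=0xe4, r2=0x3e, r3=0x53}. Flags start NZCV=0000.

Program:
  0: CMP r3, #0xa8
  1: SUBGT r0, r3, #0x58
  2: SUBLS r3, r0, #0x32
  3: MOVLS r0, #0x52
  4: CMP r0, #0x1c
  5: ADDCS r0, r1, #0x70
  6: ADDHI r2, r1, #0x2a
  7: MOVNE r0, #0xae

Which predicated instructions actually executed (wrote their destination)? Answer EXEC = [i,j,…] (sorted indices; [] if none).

0: ✓ CMP  NZCV=1001
1: ✓ SUBGT  r0←0xfb
2: ✓ SUBLS  r3←0xc9
3: ✓ MOVLS  r0←0x52
4: ✓ CMP  NZCV=0010
5: ✓ ADDCS  r0←0x54
6: ✓ ADDHI  r2←0x0e
7: ✓ MOVNE  r0←0xae

EXEC = [1,2,3,5,6,7]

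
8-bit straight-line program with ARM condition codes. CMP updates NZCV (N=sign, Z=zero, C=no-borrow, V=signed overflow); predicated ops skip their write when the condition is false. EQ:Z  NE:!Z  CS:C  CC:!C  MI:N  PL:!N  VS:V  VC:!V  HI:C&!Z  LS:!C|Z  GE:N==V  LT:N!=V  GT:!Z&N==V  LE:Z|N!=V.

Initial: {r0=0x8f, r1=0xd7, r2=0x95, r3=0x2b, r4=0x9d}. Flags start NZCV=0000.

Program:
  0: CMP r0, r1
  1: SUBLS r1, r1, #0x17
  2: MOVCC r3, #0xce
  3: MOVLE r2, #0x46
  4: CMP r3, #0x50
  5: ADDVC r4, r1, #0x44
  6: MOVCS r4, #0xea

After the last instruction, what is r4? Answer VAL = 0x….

VAL = 0xea

0: ✓ CMP  NZCV=1000
1: ✓ SUBLS  r1←0xc0
2: ✓ MOVCC  r3←0xce
3: ✓ MOVLE  r2←0x46
4: ✓ CMP  NZCV=0011
5: · ADDVC
6: ✓ MOVCS  r4←0xea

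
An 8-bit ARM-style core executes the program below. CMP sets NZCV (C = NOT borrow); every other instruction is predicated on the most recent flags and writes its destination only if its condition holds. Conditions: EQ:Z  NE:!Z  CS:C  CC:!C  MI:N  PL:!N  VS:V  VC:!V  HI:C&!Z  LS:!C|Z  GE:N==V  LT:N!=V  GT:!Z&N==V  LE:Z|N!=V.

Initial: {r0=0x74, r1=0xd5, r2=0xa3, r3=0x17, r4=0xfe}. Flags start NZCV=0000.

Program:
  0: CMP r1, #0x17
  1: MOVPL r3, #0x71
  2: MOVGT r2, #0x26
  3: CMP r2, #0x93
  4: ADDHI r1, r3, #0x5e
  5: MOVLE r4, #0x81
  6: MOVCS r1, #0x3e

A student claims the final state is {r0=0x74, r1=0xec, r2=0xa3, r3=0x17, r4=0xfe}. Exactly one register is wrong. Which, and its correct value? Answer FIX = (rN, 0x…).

FIX = (r1, 0x3e)

[0] flags=1010 → (cmp)
[1] flags=1010 PL?F → skip
[2] flags=1010 GT?F → skip
[3] flags=0010 → (cmp)
[4] flags=0010 HI?T → r1=0x75
[5] flags=0010 LE?F → skip
[6] flags=0010 CS?T → r1=0x3e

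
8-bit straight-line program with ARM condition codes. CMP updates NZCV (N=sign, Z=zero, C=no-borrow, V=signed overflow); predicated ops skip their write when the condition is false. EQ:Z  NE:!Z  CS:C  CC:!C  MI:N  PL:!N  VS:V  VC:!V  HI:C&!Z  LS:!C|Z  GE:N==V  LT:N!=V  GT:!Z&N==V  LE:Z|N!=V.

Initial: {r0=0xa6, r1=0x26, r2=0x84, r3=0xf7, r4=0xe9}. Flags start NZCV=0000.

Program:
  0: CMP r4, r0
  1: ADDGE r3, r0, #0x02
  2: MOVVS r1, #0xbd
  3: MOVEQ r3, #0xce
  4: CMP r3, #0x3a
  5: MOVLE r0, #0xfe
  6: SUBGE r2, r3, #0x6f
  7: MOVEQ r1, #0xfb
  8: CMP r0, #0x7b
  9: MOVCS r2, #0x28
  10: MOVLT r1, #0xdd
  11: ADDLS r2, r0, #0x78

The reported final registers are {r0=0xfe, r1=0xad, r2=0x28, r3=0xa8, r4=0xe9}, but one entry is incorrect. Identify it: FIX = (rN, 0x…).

0: ✓ CMP  NZCV=0010
1: ✓ ADDGE  r3←0xa8
2: · MOVVS
3: · MOVEQ
4: ✓ CMP  NZCV=0011
5: ✓ MOVLE  r0←0xfe
6: · SUBGE
7: · MOVEQ
8: ✓ CMP  NZCV=1010
9: ✓ MOVCS  r2←0x28
10: ✓ MOVLT  r1←0xdd
11: · ADDLS

FIX = (r1, 0xdd)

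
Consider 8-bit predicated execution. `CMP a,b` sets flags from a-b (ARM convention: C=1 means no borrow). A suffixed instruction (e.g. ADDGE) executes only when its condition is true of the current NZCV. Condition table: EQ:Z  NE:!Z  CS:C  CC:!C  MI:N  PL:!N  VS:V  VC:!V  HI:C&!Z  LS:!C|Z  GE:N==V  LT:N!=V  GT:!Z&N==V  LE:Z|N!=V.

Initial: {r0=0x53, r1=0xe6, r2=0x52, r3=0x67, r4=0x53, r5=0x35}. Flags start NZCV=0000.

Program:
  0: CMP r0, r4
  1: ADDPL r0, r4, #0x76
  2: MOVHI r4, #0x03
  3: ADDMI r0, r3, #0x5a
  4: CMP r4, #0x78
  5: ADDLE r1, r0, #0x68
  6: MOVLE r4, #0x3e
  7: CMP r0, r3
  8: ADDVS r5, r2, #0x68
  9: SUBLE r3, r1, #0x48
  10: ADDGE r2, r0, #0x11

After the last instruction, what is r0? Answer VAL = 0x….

[0] flags=0110 → (cmp)
[1] flags=0110 PL?T → r0=0xc9
[2] flags=0110 HI?F → skip
[3] flags=0110 MI?F → skip
[4] flags=1000 → (cmp)
[5] flags=1000 LE?T → r1=0x31
[6] flags=1000 LE?T → r4=0x3e
[7] flags=0011 → (cmp)
[8] flags=0011 VS?T → r5=0xba
[9] flags=0011 LE?T → r3=0xe9
[10] flags=0011 GE?F → skip

VAL = 0xc9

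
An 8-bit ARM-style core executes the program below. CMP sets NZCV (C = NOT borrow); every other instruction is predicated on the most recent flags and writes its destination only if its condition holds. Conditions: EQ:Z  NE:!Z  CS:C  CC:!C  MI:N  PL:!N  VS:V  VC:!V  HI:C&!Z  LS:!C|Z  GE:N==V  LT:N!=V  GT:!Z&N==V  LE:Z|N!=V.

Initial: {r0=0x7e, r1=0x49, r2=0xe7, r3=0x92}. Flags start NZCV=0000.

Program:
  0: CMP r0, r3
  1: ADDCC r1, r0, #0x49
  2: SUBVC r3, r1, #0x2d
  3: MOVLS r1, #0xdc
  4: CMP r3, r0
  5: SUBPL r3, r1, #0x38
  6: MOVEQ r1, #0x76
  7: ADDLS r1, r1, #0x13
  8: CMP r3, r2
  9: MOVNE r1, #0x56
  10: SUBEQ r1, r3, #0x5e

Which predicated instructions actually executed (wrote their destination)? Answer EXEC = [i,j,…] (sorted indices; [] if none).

EXEC = [1,3,5,9]

0: ✓ CMP  NZCV=1001
1: ✓ ADDCC  r1←0xc7
2: · SUBVC
3: ✓ MOVLS  r1←0xdc
4: ✓ CMP  NZCV=0011
5: ✓ SUBPL  r3←0xa4
6: · MOVEQ
7: · ADDLS
8: ✓ CMP  NZCV=1000
9: ✓ MOVNE  r1←0x56
10: · SUBEQ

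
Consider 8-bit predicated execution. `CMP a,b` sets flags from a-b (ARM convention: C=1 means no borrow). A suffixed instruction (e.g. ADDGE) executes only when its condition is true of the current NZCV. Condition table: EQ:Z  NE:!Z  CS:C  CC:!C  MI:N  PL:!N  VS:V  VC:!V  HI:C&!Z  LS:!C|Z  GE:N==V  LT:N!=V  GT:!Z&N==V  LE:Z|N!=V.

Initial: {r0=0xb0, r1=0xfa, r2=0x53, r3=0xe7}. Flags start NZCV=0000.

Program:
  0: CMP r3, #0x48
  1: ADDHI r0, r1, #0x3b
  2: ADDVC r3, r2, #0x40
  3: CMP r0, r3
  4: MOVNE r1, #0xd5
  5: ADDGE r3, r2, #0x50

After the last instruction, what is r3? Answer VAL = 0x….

0: ✓ CMP  NZCV=1010
1: ✓ ADDHI  r0←0x35
2: ✓ ADDVC  r3←0x93
3: ✓ CMP  NZCV=1001
4: ✓ MOVNE  r1←0xd5
5: ✓ ADDGE  r3←0xa3

VAL = 0xa3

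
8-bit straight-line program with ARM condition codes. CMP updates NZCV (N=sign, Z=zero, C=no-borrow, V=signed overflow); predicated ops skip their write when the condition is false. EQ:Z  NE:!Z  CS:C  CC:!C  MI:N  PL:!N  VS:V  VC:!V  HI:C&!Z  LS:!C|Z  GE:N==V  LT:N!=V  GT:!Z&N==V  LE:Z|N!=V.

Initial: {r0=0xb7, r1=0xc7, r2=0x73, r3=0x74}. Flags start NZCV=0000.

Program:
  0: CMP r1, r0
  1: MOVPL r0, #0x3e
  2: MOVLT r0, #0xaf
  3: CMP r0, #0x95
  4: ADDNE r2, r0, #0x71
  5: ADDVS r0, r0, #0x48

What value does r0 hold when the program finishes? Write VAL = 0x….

0: ✓ CMP  NZCV=0010
1: ✓ MOVPL  r0←0x3e
2: · MOVLT
3: ✓ CMP  NZCV=1001
4: ✓ ADDNE  r2←0xaf
5: ✓ ADDVS  r0←0x86

VAL = 0x86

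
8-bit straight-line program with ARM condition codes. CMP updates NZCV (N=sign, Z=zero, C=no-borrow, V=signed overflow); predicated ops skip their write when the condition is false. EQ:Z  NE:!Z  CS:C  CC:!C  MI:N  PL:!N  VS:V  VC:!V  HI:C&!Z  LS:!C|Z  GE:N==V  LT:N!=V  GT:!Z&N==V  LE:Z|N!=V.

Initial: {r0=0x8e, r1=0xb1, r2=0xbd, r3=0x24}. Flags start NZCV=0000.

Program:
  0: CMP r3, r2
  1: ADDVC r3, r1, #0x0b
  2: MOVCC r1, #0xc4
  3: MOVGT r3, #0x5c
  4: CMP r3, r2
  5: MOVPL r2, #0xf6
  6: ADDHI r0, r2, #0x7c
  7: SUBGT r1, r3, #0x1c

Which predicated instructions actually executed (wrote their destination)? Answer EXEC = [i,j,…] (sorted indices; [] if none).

EXEC = [1,2,3,7]

0: ✓ CMP  NZCV=0000
1: ✓ ADDVC  r3←0xbc
2: ✓ MOVCC  r1←0xc4
3: ✓ MOVGT  r3←0x5c
4: ✓ CMP  NZCV=1001
5: · MOVPL
6: · ADDHI
7: ✓ SUBGT  r1←0x40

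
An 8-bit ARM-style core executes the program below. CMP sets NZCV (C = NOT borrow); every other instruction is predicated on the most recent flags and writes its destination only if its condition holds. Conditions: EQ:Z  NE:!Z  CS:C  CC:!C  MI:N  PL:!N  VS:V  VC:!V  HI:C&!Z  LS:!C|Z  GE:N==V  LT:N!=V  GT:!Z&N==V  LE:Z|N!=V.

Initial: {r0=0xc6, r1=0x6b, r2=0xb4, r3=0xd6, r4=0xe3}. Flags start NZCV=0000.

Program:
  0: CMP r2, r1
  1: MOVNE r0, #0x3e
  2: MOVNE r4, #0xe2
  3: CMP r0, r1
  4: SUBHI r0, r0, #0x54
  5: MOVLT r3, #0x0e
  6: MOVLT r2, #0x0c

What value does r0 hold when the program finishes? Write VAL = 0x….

VAL = 0x3e

[0] flags=0011 → (cmp)
[1] flags=0011 NE?T → r0=0x3e
[2] flags=0011 NE?T → r4=0xe2
[3] flags=1000 → (cmp)
[4] flags=1000 HI?F → skip
[5] flags=1000 LT?T → r3=0x0e
[6] flags=1000 LT?T → r2=0x0c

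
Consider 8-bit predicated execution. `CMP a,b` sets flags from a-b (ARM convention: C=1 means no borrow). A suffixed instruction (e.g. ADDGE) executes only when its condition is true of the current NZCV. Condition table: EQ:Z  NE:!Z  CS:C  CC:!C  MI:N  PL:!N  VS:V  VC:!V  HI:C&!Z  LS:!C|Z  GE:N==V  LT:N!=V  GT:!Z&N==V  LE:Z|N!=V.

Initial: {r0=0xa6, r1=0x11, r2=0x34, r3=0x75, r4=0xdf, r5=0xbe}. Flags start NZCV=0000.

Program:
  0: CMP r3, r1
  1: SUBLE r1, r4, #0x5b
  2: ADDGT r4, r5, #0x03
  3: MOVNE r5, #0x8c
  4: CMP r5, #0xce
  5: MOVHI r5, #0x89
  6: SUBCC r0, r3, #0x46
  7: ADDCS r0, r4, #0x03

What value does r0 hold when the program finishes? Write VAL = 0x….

VAL = 0x2f

0: ✓ CMP  NZCV=0010
1: · SUBLE
2: ✓ ADDGT  r4←0xc1
3: ✓ MOVNE  r5←0x8c
4: ✓ CMP  NZCV=1000
5: · MOVHI
6: ✓ SUBCC  r0←0x2f
7: · ADDCS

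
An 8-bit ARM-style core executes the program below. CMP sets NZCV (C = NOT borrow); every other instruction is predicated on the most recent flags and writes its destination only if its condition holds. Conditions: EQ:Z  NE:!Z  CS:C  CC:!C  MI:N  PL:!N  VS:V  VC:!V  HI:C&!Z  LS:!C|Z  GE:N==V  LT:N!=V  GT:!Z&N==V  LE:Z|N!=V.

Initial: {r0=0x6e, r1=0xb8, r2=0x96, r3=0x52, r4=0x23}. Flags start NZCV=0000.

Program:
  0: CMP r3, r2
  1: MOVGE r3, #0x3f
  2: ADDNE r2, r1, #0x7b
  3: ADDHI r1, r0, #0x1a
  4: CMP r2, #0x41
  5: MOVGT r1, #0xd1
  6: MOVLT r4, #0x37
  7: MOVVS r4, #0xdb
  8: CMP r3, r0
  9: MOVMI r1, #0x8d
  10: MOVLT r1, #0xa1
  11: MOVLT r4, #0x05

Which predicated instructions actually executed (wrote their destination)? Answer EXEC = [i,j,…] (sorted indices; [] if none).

[0] flags=1001 → (cmp)
[1] flags=1001 GE?T → r3=0x3f
[2] flags=1001 NE?T → r2=0x33
[3] flags=1001 HI?F → skip
[4] flags=1000 → (cmp)
[5] flags=1000 GT?F → skip
[6] flags=1000 LT?T → r4=0x37
[7] flags=1000 VS?F → skip
[8] flags=1000 → (cmp)
[9] flags=1000 MI?T → r1=0x8d
[10] flags=1000 LT?T → r1=0xa1
[11] flags=1000 LT?T → r4=0x05

EXEC = [1,2,6,9,10,11]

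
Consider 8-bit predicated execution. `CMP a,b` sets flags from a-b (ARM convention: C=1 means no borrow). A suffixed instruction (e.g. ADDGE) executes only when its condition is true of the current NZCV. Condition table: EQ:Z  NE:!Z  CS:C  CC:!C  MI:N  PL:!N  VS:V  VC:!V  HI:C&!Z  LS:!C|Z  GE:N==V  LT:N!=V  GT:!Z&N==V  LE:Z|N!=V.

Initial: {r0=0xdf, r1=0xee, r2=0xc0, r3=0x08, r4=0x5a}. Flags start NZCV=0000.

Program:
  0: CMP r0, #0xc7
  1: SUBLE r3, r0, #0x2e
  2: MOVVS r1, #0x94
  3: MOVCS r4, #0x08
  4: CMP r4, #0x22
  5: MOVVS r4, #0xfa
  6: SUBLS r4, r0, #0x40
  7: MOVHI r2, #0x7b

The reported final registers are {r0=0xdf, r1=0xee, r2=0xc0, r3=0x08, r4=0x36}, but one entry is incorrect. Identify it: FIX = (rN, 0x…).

0: ✓ CMP  NZCV=0010
1: · SUBLE
2: · MOVVS
3: ✓ MOVCS  r4←0x08
4: ✓ CMP  NZCV=1000
5: · MOVVS
6: ✓ SUBLS  r4←0x9f
7: · MOVHI

FIX = (r4, 0x9f)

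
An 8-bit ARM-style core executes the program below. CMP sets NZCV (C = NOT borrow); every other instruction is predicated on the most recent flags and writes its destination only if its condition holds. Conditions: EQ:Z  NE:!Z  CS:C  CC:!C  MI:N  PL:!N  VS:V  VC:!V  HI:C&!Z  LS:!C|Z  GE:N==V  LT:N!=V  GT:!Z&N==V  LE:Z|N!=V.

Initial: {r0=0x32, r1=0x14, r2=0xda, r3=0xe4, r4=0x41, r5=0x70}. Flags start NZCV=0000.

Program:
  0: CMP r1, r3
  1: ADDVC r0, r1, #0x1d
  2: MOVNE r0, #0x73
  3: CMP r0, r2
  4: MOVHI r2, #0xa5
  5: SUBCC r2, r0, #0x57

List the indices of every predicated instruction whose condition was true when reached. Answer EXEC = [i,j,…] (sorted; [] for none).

0: ✓ CMP  NZCV=0000
1: ✓ ADDVC  r0←0x31
2: ✓ MOVNE  r0←0x73
3: ✓ CMP  NZCV=1001
4: · MOVHI
5: ✓ SUBCC  r2←0x1c

EXEC = [1,2,5]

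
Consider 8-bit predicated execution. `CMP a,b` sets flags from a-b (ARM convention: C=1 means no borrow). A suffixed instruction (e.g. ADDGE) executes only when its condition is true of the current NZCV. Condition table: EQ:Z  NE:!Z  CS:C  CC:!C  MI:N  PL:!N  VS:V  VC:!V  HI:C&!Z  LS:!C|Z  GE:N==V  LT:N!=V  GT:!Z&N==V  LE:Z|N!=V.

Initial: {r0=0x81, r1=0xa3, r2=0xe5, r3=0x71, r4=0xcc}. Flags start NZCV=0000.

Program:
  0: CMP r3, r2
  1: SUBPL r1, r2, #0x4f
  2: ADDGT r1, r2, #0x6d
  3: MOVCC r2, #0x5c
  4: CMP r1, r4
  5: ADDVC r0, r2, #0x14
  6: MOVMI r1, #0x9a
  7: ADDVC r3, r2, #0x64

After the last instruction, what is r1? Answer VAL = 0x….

[0] flags=1001 → (cmp)
[1] flags=1001 PL?F → skip
[2] flags=1001 GT?T → r1=0x52
[3] flags=1001 CC?T → r2=0x5c
[4] flags=1001 → (cmp)
[5] flags=1001 VC?F → skip
[6] flags=1001 MI?T → r1=0x9a
[7] flags=1001 VC?F → skip

VAL = 0x9a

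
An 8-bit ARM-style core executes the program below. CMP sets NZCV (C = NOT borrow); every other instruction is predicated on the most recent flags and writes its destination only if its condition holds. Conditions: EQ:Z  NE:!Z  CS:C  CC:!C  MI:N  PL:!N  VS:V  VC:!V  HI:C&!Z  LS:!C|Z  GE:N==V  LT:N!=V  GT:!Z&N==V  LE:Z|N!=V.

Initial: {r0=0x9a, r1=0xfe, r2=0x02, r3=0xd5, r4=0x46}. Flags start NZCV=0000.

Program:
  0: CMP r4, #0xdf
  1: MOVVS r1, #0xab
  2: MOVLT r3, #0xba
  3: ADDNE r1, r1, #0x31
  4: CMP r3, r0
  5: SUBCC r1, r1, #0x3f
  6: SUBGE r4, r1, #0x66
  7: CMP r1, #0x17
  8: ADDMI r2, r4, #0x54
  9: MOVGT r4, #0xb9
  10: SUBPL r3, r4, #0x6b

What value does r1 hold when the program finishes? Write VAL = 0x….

0: ✓ CMP  NZCV=0000
1: · MOVVS
2: · MOVLT
3: ✓ ADDNE  r1←0x2f
4: ✓ CMP  NZCV=0010
5: · SUBCC
6: ✓ SUBGE  r4←0xc9
7: ✓ CMP  NZCV=0010
8: · ADDMI
9: ✓ MOVGT  r4←0xb9
10: ✓ SUBPL  r3←0x4e

VAL = 0x2f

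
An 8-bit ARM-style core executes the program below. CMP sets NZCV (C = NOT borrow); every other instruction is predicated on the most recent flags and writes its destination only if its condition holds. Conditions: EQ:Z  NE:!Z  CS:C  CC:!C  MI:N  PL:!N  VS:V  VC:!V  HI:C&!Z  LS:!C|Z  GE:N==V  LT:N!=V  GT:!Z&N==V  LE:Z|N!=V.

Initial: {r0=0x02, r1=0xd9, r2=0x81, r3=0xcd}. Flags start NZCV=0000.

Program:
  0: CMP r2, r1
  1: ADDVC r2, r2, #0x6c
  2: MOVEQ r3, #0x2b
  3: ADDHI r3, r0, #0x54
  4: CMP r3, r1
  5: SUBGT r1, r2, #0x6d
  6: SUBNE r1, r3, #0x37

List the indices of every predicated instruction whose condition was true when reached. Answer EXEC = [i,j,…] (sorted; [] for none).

EXEC = [1,6]

0: ✓ CMP  NZCV=1000
1: ✓ ADDVC  r2←0xed
2: · MOVEQ
3: · ADDHI
4: ✓ CMP  NZCV=1000
5: · SUBGT
6: ✓ SUBNE  r1←0x96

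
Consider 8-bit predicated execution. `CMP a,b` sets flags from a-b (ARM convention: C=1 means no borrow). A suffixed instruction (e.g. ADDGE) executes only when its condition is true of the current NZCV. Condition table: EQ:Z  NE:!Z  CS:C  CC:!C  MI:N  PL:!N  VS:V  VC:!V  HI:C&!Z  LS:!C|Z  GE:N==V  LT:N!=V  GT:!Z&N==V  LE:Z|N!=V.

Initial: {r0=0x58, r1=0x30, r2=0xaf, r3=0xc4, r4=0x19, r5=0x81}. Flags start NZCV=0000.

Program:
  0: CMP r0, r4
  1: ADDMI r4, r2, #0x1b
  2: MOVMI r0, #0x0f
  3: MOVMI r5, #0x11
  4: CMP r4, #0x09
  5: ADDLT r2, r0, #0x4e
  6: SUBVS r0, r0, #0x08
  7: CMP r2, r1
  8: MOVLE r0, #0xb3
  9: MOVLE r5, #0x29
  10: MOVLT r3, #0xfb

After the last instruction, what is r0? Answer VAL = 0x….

VAL = 0xb3

[0] flags=0010 → (cmp)
[1] flags=0010 MI?F → skip
[2] flags=0010 MI?F → skip
[3] flags=0010 MI?F → skip
[4] flags=0010 → (cmp)
[5] flags=0010 LT?F → skip
[6] flags=0010 VS?F → skip
[7] flags=0011 → (cmp)
[8] flags=0011 LE?T → r0=0xb3
[9] flags=0011 LE?T → r5=0x29
[10] flags=0011 LT?T → r3=0xfb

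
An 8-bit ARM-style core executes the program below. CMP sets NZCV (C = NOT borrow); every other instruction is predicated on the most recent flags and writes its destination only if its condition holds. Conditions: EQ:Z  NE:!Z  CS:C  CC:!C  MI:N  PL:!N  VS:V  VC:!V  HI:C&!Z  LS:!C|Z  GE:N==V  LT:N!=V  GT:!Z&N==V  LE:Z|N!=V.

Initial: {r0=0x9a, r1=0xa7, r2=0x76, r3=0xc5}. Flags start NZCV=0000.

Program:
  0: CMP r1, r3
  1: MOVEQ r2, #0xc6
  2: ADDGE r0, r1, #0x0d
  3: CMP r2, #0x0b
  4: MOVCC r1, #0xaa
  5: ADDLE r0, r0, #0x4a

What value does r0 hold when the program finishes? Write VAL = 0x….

VAL = 0x9a

[0] flags=1000 → (cmp)
[1] flags=1000 EQ?F → skip
[2] flags=1000 GE?F → skip
[3] flags=0010 → (cmp)
[4] flags=0010 CC?F → skip
[5] flags=0010 LE?F → skip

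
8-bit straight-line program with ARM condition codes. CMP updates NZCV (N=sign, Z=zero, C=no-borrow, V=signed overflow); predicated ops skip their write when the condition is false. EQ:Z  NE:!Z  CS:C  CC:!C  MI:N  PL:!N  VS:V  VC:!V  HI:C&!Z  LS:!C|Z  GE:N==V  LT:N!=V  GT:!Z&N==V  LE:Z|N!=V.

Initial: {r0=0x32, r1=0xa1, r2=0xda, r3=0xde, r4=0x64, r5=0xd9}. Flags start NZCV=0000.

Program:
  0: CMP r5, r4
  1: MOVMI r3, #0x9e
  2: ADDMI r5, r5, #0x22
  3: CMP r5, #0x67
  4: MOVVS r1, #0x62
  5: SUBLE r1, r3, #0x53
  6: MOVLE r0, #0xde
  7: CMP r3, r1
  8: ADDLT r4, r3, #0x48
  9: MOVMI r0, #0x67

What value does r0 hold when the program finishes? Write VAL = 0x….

VAL = 0xde

0: ✓ CMP  NZCV=0011
1: · MOVMI
2: · ADDMI
3: ✓ CMP  NZCV=0011
4: ✓ MOVVS  r1←0x62
5: ✓ SUBLE  r1←0x8b
6: ✓ MOVLE  r0←0xde
7: ✓ CMP  NZCV=0010
8: · ADDLT
9: · MOVMI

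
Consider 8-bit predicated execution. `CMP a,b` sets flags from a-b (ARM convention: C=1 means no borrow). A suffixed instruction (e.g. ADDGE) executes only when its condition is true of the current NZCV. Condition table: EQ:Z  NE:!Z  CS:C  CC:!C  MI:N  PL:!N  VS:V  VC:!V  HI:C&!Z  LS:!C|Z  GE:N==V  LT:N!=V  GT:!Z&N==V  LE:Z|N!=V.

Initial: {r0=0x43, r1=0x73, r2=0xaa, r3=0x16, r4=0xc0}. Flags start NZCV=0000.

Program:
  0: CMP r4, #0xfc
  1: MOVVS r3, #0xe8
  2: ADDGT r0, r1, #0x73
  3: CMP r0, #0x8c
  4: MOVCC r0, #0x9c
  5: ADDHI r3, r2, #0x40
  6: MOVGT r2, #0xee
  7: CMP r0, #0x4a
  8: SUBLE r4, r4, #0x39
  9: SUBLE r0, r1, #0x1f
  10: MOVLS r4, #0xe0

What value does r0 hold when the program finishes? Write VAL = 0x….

VAL = 0x54

[0] flags=1000 → (cmp)
[1] flags=1000 VS?F → skip
[2] flags=1000 GT?F → skip
[3] flags=1001 → (cmp)
[4] flags=1001 CC?T → r0=0x9c
[5] flags=1001 HI?F → skip
[6] flags=1001 GT?T → r2=0xee
[7] flags=0011 → (cmp)
[8] flags=0011 LE?T → r4=0x87
[9] flags=0011 LE?T → r0=0x54
[10] flags=0011 LS?F → skip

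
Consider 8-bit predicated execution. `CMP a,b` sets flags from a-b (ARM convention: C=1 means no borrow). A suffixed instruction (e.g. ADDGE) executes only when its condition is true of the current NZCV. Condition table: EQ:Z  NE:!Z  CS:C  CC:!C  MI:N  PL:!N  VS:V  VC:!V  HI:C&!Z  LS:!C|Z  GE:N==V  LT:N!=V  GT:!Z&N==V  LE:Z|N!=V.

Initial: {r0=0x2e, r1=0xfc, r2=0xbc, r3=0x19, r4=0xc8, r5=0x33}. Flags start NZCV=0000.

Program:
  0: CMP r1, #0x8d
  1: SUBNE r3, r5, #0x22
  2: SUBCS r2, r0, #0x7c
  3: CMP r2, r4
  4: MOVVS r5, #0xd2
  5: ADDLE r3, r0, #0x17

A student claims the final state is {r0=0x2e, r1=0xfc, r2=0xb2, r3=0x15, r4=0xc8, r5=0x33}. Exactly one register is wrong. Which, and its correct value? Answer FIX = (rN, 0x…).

FIX = (r3, 0x45)

0: ✓ CMP  NZCV=0010
1: ✓ SUBNE  r3←0x11
2: ✓ SUBCS  r2←0xb2
3: ✓ CMP  NZCV=1000
4: · MOVVS
5: ✓ ADDLE  r3←0x45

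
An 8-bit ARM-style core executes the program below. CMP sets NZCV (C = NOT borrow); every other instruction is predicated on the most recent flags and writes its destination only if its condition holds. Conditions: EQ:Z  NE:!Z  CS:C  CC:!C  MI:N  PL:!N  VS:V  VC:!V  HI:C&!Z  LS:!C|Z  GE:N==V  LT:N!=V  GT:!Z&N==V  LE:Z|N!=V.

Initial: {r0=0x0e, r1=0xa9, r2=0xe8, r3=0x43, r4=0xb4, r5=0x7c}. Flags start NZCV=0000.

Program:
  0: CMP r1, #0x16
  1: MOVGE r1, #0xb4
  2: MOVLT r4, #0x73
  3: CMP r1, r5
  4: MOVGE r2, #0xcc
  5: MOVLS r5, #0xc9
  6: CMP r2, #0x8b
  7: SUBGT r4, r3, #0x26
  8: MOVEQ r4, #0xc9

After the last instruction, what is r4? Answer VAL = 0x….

VAL = 0x1d

[0] flags=1010 → (cmp)
[1] flags=1010 GE?F → skip
[2] flags=1010 LT?T → r4=0x73
[3] flags=0011 → (cmp)
[4] flags=0011 GE?F → skip
[5] flags=0011 LS?F → skip
[6] flags=0010 → (cmp)
[7] flags=0010 GT?T → r4=0x1d
[8] flags=0010 EQ?F → skip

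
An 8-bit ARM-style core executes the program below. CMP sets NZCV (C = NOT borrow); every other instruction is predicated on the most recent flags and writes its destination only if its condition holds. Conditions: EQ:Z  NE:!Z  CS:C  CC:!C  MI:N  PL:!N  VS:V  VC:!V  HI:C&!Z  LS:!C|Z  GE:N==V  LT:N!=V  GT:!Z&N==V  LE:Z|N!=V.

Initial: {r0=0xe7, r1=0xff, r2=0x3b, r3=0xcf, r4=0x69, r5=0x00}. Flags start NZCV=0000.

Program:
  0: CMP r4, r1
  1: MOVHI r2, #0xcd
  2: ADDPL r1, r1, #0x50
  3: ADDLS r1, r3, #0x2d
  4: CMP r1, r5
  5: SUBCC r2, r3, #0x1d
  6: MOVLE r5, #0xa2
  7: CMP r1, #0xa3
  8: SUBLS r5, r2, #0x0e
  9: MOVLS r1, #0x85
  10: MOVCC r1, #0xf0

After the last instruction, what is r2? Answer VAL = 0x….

VAL = 0x3b

0: ✓ CMP  NZCV=0000
1: · MOVHI
2: ✓ ADDPL  r1←0x4f
3: ✓ ADDLS  r1←0xfc
4: ✓ CMP  NZCV=1010
5: · SUBCC
6: ✓ MOVLE  r5←0xa2
7: ✓ CMP  NZCV=0010
8: · SUBLS
9: · MOVLS
10: · MOVCC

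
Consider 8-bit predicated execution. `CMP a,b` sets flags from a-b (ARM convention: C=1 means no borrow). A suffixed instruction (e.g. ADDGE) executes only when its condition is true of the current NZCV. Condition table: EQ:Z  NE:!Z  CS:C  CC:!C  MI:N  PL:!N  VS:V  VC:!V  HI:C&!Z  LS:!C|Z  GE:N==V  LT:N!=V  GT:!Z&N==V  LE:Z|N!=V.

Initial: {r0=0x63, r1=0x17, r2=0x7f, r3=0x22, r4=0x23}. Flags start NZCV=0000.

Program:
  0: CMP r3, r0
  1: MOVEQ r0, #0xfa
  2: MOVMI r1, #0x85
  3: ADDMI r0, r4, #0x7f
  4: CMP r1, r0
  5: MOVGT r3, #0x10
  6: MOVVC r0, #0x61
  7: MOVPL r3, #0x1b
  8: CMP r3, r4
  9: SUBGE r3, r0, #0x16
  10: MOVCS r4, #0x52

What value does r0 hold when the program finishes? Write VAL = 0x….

VAL = 0x61

0: ✓ CMP  NZCV=1000
1: · MOVEQ
2: ✓ MOVMI  r1←0x85
3: ✓ ADDMI  r0←0xa2
4: ✓ CMP  NZCV=1000
5: · MOVGT
6: ✓ MOVVC  r0←0x61
7: · MOVPL
8: ✓ CMP  NZCV=1000
9: · SUBGE
10: · MOVCS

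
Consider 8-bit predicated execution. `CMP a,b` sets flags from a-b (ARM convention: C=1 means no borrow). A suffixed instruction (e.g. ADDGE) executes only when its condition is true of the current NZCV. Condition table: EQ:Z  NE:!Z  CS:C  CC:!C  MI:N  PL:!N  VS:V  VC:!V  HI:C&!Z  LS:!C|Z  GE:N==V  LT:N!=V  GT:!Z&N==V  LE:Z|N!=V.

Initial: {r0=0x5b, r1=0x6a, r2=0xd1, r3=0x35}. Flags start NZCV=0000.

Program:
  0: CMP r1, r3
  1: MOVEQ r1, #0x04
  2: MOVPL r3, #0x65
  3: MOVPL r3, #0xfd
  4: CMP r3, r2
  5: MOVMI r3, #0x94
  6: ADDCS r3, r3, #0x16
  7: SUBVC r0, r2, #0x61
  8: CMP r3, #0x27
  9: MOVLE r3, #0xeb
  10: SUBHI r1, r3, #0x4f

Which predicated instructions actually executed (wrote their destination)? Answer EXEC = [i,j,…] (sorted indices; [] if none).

[0] flags=0010 → (cmp)
[1] flags=0010 EQ?F → skip
[2] flags=0010 PL?T → r3=0x65
[3] flags=0010 PL?T → r3=0xfd
[4] flags=0010 → (cmp)
[5] flags=0010 MI?F → skip
[6] flags=0010 CS?T → r3=0x13
[7] flags=0010 VC?T → r0=0x70
[8] flags=1000 → (cmp)
[9] flags=1000 LE?T → r3=0xeb
[10] flags=1000 HI?F → skip

EXEC = [2,3,6,7,9]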